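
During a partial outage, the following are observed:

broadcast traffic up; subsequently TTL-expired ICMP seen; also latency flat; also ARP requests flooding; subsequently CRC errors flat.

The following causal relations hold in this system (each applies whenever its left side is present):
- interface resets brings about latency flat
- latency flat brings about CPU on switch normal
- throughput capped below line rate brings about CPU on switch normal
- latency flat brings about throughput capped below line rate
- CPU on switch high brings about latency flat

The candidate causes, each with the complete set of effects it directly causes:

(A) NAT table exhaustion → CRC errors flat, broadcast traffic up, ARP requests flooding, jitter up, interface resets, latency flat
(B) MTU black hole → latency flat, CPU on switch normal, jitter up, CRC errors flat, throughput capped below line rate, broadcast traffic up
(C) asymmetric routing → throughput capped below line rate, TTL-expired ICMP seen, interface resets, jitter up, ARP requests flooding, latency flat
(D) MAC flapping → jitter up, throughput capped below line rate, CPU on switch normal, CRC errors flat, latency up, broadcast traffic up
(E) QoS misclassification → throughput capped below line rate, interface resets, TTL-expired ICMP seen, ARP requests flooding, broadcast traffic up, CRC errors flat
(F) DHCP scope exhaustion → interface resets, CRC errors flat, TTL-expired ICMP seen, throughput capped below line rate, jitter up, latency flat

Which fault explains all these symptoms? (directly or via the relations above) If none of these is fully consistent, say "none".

Per-candidate check:
(A) NAT table exhaustion — does not account for TTL-expired ICMP seen
(B) MTU black hole — broadcast traffic up match; TTL-expired ICMP seen miss; latency flat match; ARP requests flooding miss; CRC errors flat match
(C) asymmetric routing — does not account for broadcast traffic up, CRC errors flat
(D) MAC flapping — fails on TTL-expired ICMP seen, latency flat, ARP requests flooding (predicts latency up, not latency flat)
(E) QoS misclassification — broadcast traffic up match; TTL-expired ICMP seen match; latency flat match (via interface resets → latency flat); ARP requests flooding match; CRC errors flat match
(F) DHCP scope exhaustion — broadcast traffic up miss; TTL-expired ICMP seen match; latency flat match; ARP requests flooding miss; CRC errors flat match
Only (E) is consistent with every observation.

E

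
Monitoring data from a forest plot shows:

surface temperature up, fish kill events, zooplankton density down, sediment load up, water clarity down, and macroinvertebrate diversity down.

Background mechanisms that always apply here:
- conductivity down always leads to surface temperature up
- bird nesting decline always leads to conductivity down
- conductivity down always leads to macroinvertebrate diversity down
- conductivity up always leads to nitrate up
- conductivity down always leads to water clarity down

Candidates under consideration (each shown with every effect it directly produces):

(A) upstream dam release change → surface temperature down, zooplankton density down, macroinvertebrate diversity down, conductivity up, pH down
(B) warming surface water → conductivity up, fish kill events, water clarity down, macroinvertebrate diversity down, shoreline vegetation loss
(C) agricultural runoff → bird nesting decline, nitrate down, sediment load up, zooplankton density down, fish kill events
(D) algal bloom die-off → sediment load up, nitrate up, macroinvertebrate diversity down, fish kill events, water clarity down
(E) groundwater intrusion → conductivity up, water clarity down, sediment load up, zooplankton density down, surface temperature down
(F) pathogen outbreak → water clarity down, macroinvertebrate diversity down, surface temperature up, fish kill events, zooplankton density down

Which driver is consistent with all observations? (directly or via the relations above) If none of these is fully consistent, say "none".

C

Testing each hypothesis:
(A) upstream dam release change — fails on surface temperature up, fish kill events, sediment load up, water clarity down (predicts surface temperature down, not surface temperature up)
(B) warming surface water — does not account for surface temperature up, zooplankton density down, sediment load up
(C) agricultural runoff — surface temperature up match (by bird nesting decline → conductivity down → surface temperature up); fish kill events match; zooplankton density down match; sediment load up match; water clarity down match (by bird nesting decline → conductivity down → water clarity down); macroinvertebrate diversity down match (by bird nesting decline → conductivity down → macroinvertebrate diversity down)
(D) algal bloom die-off — surface temperature up miss; fish kill events match; zooplankton density down miss; sediment load up match; water clarity down match; macroinvertebrate diversity down match
(E) groundwater intrusion — surface temperature up miss; fish kill events miss; zooplankton density down match; sediment load up match; water clarity down match; macroinvertebrate diversity down miss
(F) pathogen outbreak — surface temperature up match; fish kill events match; zooplankton density down match; sediment load up miss; water clarity down match; macroinvertebrate diversity down match
Only (C) is consistent with every observation.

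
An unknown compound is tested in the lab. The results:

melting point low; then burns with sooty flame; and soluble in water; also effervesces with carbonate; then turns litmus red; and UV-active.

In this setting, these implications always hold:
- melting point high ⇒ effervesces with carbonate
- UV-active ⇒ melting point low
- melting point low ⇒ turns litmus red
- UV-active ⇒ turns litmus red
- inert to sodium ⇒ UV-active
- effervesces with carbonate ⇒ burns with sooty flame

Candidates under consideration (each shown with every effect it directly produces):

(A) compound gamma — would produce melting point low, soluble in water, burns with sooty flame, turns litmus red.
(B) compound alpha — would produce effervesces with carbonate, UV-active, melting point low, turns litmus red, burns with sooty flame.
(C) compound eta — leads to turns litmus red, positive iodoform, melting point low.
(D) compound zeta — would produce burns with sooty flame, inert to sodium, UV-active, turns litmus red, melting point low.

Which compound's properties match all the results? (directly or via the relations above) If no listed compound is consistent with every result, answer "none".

none

Checking each candidate against the observations:
(A) compound gamma — melting point low match; burns with sooty flame match; soluble in water match; effervesces with carbonate miss; turns litmus red match; UV-active miss
(B) compound alpha — does not account for soluble in water
(C) compound eta — melting point low match; burns with sooty flame miss; soluble in water miss; effervesces with carbonate miss; turns litmus red match; UV-active miss
(D) compound zeta — melting point low match; burns with sooty flame match; soluble in water miss; effervesces with carbonate miss; turns litmus red match; UV-active match
No candidate is consistent with all observations.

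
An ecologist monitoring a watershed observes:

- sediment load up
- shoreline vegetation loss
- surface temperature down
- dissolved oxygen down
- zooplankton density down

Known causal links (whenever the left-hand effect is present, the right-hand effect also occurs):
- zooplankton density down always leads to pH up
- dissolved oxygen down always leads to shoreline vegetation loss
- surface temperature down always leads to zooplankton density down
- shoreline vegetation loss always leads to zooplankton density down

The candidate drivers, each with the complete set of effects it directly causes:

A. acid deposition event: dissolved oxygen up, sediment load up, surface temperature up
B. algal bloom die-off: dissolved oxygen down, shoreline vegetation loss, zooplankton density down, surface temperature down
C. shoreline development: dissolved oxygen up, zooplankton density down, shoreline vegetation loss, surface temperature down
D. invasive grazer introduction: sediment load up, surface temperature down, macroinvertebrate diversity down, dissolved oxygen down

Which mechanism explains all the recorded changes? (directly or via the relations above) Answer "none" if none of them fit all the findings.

For each candidate, compare predicted effects to what was observed:
(A) acid deposition event — fails on shoreline vegetation loss, surface temperature down, dissolved oxygen down, zooplankton density down (predicts surface temperature up, not surface temperature down; predicts dissolved oxygen up, not dissolved oxygen down)
(B) algal bloom die-off — sediment load up ✗; shoreline vegetation loss ✓; surface temperature down ✓; dissolved oxygen down ✓; zooplankton density down ✓
(C) shoreline development — sediment load up ✗; shoreline vegetation loss ✓; surface temperature down ✓; dissolved oxygen down ✗; zooplankton density down ✓
(D) invasive grazer introduction — sediment load up ✓; shoreline vegetation loss ✓ (by dissolved oxygen down → shoreline vegetation loss); surface temperature down ✓; dissolved oxygen down ✓; zooplankton density down ✓ (by surface temperature down → zooplankton density down)
(D) alone accounts for all the evidence.

D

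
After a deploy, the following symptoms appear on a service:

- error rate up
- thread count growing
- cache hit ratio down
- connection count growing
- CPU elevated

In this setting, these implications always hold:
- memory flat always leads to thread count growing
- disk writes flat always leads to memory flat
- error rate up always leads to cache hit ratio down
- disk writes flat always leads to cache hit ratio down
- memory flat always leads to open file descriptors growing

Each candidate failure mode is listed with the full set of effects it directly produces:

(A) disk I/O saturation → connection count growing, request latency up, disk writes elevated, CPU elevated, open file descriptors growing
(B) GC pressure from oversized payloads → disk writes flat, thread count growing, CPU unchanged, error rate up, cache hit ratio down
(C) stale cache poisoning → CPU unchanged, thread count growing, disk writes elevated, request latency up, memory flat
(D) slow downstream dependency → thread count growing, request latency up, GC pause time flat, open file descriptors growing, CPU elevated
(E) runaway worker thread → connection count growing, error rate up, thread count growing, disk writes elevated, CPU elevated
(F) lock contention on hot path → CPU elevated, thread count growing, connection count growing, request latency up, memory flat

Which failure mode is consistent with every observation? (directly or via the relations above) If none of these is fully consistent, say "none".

Testing each hypothesis:
(A) disk I/O saturation — does not account for error rate up, thread count growing, cache hit ratio down
(B) GC pressure from oversized payloads — error rate up +; thread count growing +; cache hit ratio down +; connection count growing -; CPU elevated -
(C) stale cache poisoning — error rate up -; thread count growing +; cache hit ratio down -; connection count growing -; CPU elevated -
(D) slow downstream dependency — error rate up -; thread count growing +; cache hit ratio down -; connection count growing -; CPU elevated +
(E) runaway worker thread — error rate up +; thread count growing +; cache hit ratio down + (via error rate up → cache hit ratio down); connection count growing +; CPU elevated +
(F) lock contention on hot path — error rate up -; thread count growing +; cache hit ratio down -; connection count growing +; CPU elevated +
(E) alone accounts for all the evidence.

E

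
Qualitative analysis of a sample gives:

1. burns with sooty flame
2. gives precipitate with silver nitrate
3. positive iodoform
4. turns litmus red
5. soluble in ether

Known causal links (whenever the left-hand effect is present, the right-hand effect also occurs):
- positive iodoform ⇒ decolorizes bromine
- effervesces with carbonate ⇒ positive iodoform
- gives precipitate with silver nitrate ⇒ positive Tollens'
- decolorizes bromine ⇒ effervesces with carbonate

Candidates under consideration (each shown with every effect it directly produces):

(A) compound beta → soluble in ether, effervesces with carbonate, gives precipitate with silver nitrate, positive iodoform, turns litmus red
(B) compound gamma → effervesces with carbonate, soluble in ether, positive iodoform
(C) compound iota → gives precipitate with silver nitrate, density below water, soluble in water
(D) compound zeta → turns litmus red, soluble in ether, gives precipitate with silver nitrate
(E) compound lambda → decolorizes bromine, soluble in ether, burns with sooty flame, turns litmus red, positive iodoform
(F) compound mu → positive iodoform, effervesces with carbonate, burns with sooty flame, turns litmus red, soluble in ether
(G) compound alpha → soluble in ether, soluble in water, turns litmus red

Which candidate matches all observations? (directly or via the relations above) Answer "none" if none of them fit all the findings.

Per-candidate check:
(A) compound beta — burns with sooty flame NO; gives precipitate with silver nitrate yes; positive iodoform yes; turns litmus red yes; soluble in ether yes
(B) compound gamma — burns with sooty flame NO; gives precipitate with silver nitrate NO; positive iodoform yes; turns litmus red NO; soluble in ether yes
(C) compound iota — does not account for burns with sooty flame, positive iodoform, turns litmus red, soluble in ether
(D) compound zeta — burns with sooty flame NO; gives precipitate with silver nitrate yes; positive iodoform NO; turns litmus red yes; soluble in ether yes
(E) compound lambda — does not account for gives precipitate with silver nitrate
(F) compound mu — does not account for gives precipitate with silver nitrate
(G) compound alpha — burns with sooty flame NO; gives precipitate with silver nitrate NO; positive iodoform NO; turns litmus red yes; soluble in ether yes
No candidate is consistent with all observations.

none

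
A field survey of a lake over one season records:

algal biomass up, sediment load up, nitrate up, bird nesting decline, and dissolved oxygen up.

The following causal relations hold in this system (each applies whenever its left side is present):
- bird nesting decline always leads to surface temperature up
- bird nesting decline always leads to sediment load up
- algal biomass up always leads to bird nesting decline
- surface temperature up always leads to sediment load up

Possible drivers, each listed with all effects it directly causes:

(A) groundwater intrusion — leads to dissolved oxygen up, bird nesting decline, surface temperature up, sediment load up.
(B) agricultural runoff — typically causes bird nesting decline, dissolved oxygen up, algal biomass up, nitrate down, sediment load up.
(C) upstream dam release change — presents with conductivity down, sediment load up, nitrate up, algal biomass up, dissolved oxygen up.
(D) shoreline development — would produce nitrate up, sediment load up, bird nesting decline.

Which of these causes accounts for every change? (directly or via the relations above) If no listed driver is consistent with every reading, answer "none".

Per-candidate check:
(A) groundwater intrusion — does not account for algal biomass up, nitrate up
(B) agricultural runoff — algal biomass up match; sediment load up match; nitrate up miss; bird nesting decline match; dissolved oxygen up match
(C) upstream dam release change — algal biomass up match; sediment load up match; nitrate up match; bird nesting decline match (via algal biomass up → bird nesting decline); dissolved oxygen up match
(D) shoreline development — does not account for algal biomass up, dissolved oxygen up
(C) is the only candidate with no mismatches.

C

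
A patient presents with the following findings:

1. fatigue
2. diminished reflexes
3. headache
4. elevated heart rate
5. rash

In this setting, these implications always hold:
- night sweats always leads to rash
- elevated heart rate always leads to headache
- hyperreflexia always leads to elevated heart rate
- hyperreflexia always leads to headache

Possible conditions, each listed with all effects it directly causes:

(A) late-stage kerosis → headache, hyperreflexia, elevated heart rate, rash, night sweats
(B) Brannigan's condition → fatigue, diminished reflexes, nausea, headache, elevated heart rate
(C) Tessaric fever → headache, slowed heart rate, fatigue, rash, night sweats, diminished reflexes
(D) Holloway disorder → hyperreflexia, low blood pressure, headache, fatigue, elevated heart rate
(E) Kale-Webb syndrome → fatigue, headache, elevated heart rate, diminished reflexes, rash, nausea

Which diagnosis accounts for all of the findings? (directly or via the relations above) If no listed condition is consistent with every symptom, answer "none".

E

Per-candidate check:
(A) late-stage kerosis — fails on fatigue, diminished reflexes (predicts hyperreflexia, not diminished reflexes)
(B) Brannigan's condition — does not account for rash
(C) Tessaric fever — fatigue match; diminished reflexes match; headache match; elevated heart rate miss; rash match
(D) Holloway disorder — fails on diminished reflexes, rash (predicts hyperreflexia, not diminished reflexes)
(E) Kale-Webb syndrome — fatigue match; diminished reflexes match; headache match; elevated heart rate match; rash match
(E) is the only candidate with no mismatches.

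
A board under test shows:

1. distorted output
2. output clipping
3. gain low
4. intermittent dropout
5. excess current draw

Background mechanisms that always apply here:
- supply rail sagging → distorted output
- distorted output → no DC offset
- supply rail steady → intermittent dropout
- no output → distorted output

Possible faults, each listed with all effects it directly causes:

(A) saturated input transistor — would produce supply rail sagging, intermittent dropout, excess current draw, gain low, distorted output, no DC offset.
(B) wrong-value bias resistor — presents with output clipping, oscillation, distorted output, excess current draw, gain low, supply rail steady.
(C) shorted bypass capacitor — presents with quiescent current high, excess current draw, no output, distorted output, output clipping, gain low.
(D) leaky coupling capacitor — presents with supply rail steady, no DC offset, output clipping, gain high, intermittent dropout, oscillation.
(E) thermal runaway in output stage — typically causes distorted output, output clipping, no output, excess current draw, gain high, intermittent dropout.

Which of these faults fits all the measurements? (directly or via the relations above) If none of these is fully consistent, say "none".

B

For each candidate, compare predicted effects to what was observed:
(A) saturated input transistor — does not account for output clipping
(B) wrong-value bias resistor — distorted output yes; output clipping yes; gain low yes; intermittent dropout yes (by supply rail steady → intermittent dropout); excess current draw yes
(C) shorted bypass capacitor — does not account for intermittent dropout
(D) leaky coupling capacitor — fails on distorted output, gain low, excess current draw (predicts gain high, not gain low)
(E) thermal runaway in output stage — fails on gain low (predicts gain high, not gain low)
Only (B) is consistent with every observation.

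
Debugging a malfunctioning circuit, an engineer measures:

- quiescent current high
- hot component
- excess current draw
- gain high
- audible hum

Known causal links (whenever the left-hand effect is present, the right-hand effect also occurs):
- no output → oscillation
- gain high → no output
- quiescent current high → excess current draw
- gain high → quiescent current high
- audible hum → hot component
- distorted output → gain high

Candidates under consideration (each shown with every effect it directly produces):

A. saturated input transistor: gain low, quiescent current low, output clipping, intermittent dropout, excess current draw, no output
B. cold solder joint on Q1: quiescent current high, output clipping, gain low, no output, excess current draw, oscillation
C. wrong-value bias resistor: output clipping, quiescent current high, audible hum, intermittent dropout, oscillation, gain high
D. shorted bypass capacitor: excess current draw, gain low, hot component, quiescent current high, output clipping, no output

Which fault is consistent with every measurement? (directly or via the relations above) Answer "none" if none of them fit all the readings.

Per-candidate check:
(A) saturated input transistor — quiescent current high NO; hot component NO; excess current draw yes; gain high NO; audible hum NO
(B) cold solder joint on Q1 — fails on hot component, gain high, audible hum (predicts gain low, not gain high)
(C) wrong-value bias resistor — quiescent current high yes; hot component yes (through audible hum → hot component); excess current draw yes (through quiescent current high → excess current draw); gain high yes; audible hum yes
(D) shorted bypass capacitor — quiescent current high yes; hot component yes; excess current draw yes; gain high NO; audible hum NO
(C) alone accounts for all the evidence.

C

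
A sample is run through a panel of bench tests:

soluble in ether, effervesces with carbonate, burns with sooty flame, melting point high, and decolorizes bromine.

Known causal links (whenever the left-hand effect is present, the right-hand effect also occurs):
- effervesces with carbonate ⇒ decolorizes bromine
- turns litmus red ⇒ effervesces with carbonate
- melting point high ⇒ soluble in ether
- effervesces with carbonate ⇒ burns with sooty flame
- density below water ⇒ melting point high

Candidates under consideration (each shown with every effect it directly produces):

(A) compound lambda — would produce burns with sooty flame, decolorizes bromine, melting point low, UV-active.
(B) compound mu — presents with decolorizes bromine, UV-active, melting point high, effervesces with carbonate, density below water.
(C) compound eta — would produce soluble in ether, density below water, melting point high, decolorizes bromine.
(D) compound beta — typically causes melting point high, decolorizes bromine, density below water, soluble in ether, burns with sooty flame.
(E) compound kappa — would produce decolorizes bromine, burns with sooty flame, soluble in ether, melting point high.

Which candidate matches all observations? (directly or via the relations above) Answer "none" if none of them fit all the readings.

Testing each hypothesis:
(A) compound lambda — fails on soluble in ether, effervesces with carbonate, melting point high (predicts melting point low, not melting point high)
(B) compound mu — accounts for every observation (soluble in ether via melting point high → soluble in ether)
(C) compound eta — does not account for effervesces with carbonate, burns with sooty flame
(D) compound beta — does not account for effervesces with carbonate
(E) compound kappa — soluble in ether +; effervesces with carbonate -; burns with sooty flame +; melting point high +; decolorizes bromine +
Only (B) is consistent with every observation.

B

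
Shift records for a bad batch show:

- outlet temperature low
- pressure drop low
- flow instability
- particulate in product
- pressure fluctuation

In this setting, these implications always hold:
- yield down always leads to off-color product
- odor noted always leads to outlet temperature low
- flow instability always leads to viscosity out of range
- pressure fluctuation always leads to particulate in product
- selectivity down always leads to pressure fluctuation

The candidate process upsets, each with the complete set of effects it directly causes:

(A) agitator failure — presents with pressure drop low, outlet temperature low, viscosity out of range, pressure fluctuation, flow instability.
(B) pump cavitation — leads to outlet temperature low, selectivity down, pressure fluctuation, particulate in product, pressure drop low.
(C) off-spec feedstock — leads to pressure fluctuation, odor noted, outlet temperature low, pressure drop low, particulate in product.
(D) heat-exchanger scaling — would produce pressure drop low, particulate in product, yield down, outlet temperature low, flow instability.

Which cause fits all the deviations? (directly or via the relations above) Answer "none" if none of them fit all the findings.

A

Checking each candidate against the observations:
(A) agitator failure — outlet temperature low yes; pressure drop low yes; flow instability yes; particulate in product yes (through pressure fluctuation → particulate in product); pressure fluctuation yes
(B) pump cavitation — does not account for flow instability
(C) off-spec feedstock — does not account for flow instability
(D) heat-exchanger scaling — does not account for pressure fluctuation
Only (A) is consistent with every observation.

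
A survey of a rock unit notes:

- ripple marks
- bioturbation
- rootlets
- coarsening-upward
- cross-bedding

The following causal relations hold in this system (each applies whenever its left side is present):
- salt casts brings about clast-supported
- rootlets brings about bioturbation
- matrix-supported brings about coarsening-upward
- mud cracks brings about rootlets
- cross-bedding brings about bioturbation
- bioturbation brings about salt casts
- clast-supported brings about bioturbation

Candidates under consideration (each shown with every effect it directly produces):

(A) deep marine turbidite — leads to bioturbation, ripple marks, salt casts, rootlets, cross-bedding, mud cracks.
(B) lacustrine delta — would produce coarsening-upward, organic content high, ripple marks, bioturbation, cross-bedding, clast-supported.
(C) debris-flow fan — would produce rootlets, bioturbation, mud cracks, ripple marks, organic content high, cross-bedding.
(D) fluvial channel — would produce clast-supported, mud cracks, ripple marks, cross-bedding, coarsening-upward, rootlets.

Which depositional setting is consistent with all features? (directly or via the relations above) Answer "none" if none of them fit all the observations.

For each candidate, compare predicted effects to what was observed:
(A) deep marine turbidite — does not account for coarsening-upward
(B) lacustrine delta — does not account for rootlets
(C) debris-flow fan — ripple marks match; bioturbation match; rootlets match; coarsening-upward miss; cross-bedding match
(D) fluvial channel — ripple marks match; bioturbation match (via cross-bedding → bioturbation); rootlets match; coarsening-upward match; cross-bedding match
Only (D) is consistent with every observation.

D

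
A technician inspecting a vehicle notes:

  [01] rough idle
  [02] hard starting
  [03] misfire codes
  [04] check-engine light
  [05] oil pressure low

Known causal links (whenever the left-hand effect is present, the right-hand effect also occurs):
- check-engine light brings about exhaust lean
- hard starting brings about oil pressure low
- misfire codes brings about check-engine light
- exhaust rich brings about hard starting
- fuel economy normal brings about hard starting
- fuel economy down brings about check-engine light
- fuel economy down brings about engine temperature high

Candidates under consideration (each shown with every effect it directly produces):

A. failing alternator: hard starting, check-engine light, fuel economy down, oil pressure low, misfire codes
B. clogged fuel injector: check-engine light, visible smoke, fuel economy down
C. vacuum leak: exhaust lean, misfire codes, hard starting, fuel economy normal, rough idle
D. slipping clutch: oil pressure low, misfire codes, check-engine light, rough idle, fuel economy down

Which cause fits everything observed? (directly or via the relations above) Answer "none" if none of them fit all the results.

Per-candidate check:
(A) failing alternator — does not account for rough idle
(B) clogged fuel injector — does not account for rough idle, hard starting, misfire codes, oil pressure low
(C) vacuum leak — rough idle match; hard starting match; misfire codes match; check-engine light match (through misfire codes → check-engine light); oil pressure low match (through hard starting → oil pressure low)
(D) slipping clutch — rough idle match; hard starting miss; misfire codes match; check-engine light match; oil pressure low match
(C) alone accounts for all the evidence.

C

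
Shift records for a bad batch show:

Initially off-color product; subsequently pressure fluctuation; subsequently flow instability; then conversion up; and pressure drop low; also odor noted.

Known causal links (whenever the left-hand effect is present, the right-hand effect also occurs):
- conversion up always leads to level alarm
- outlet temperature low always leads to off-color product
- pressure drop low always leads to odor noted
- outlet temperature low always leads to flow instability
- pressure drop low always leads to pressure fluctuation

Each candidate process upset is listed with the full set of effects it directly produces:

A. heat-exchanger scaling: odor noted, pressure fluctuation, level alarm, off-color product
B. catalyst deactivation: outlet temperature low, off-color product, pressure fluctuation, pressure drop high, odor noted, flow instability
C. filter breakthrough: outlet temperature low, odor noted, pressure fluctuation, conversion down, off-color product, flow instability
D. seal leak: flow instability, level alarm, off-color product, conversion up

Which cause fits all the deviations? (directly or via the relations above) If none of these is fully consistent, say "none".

none

Per-candidate check:
(A) heat-exchanger scaling — off-color product match; pressure fluctuation match; flow instability miss; conversion up miss; pressure drop low miss; odor noted match
(B) catalyst deactivation — off-color product match; pressure fluctuation match; flow instability match; conversion up miss; pressure drop low miss; odor noted match
(C) filter breakthrough — off-color product match; pressure fluctuation match; flow instability match; conversion up miss; pressure drop low miss; odor noted match
(D) seal leak — off-color product match; pressure fluctuation miss; flow instability match; conversion up match; pressure drop low miss; odor noted miss
Every candidate fails on at least one observation.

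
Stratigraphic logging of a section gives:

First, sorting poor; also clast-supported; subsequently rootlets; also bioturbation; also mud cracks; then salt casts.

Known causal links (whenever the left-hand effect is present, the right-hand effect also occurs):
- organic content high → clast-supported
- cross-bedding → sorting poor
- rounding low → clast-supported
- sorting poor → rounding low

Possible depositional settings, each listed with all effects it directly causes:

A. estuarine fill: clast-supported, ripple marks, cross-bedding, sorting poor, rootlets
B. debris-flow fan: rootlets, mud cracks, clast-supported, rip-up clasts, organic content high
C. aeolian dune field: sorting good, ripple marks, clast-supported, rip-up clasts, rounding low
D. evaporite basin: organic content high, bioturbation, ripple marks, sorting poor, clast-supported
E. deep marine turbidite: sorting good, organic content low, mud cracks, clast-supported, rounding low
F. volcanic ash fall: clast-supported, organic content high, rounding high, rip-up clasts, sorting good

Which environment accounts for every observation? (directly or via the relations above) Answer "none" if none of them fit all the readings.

Testing each hypothesis:
(A) estuarine fill — sorting poor match; clast-supported match; rootlets match; bioturbation miss; mud cracks miss; salt casts miss
(B) debris-flow fan — sorting poor miss; clast-supported match; rootlets match; bioturbation miss; mud cracks match; salt casts miss
(C) aeolian dune field — sorting poor miss; clast-supported match; rootlets miss; bioturbation miss; mud cracks miss; salt casts miss
(D) evaporite basin — sorting poor match; clast-supported match; rootlets miss; bioturbation match; mud cracks miss; salt casts miss
(E) deep marine turbidite — sorting poor miss; clast-supported match; rootlets miss; bioturbation miss; mud cracks match; salt casts miss
(F) volcanic ash fall — sorting poor miss; clast-supported match; rootlets miss; bioturbation miss; mud cracks miss; salt casts miss
Every candidate fails on at least one observation.

none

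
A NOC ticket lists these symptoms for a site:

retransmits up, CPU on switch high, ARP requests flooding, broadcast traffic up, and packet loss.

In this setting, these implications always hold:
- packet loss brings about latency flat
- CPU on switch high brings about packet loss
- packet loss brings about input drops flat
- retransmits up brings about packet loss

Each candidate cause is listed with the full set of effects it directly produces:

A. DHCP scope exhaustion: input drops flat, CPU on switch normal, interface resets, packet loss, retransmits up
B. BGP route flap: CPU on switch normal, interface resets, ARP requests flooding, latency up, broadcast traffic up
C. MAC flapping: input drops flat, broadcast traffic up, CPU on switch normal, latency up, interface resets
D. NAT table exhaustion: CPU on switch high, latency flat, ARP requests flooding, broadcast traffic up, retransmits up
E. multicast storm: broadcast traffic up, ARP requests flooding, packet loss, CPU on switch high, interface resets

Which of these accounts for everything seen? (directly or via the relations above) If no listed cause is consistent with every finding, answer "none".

D

Testing each hypothesis:
(A) DHCP scope exhaustion — fails on CPU on switch high, ARP requests flooding, broadcast traffic up (predicts CPU on switch normal, not CPU on switch high)
(B) BGP route flap — fails on retransmits up, CPU on switch high, packet loss (predicts CPU on switch normal, not CPU on switch high)
(C) MAC flapping — retransmits up NO; CPU on switch high NO; ARP requests flooding NO; broadcast traffic up yes; packet loss NO
(D) NAT table exhaustion — retransmits up yes; CPU on switch high yes; ARP requests flooding yes; broadcast traffic up yes; packet loss yes (by retransmits up → packet loss)
(E) multicast storm — retransmits up NO; CPU on switch high yes; ARP requests flooding yes; broadcast traffic up yes; packet loss yes
(D) alone accounts for all the evidence.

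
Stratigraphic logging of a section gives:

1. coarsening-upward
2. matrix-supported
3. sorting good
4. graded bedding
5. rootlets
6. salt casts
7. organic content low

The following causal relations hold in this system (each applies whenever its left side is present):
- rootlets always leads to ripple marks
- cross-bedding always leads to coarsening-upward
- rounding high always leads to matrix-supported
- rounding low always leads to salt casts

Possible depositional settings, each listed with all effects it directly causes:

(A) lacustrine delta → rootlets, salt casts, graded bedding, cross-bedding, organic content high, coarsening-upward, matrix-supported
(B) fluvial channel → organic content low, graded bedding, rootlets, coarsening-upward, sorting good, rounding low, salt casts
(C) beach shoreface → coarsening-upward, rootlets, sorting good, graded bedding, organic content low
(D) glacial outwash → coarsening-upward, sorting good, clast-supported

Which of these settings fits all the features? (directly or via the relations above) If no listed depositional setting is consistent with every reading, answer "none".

none

For each candidate, compare predicted effects to what was observed:
(A) lacustrine delta — fails on sorting good, organic content low (predicts organic content high, not organic content low)
(B) fluvial channel — coarsening-upward +; matrix-supported -; sorting good +; graded bedding +; rootlets +; salt casts +; organic content low +
(C) beach shoreface — does not account for matrix-supported, salt casts
(D) glacial outwash — fails on matrix-supported, graded bedding, rootlets, salt casts, organic content low (predicts clast-supported, not matrix-supported)
None of the listed candidates fits everything.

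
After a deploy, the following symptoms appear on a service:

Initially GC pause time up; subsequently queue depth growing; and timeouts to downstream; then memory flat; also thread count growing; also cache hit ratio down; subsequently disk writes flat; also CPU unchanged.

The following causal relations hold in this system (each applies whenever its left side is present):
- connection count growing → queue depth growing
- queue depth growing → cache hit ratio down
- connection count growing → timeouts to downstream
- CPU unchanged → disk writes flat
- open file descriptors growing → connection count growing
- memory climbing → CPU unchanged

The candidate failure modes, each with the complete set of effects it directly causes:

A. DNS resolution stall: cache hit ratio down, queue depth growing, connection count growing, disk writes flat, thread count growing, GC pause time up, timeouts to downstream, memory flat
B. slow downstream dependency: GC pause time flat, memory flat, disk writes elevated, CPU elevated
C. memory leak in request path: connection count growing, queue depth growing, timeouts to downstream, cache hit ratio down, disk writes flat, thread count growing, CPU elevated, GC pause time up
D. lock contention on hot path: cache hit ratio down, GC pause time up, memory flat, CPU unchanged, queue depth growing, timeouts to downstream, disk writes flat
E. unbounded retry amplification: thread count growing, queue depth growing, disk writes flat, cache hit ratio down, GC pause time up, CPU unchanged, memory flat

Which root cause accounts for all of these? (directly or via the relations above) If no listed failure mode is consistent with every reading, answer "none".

none

Testing each hypothesis:
(A) DNS resolution stall — does not account for CPU unchanged
(B) slow downstream dependency — fails on GC pause time up, queue depth growing, timeouts to downstream, thread count growing, cache hit ratio down, disk writes flat, CPU unchanged (predicts GC pause time flat, not GC pause time up; predicts disk writes elevated, not disk writes flat; predicts CPU elevated, not CPU unchanged)
(C) memory leak in request path — fails on memory flat, CPU unchanged (predicts CPU elevated, not CPU unchanged)
(D) lock contention on hot path — GC pause time up yes; queue depth growing yes; timeouts to downstream yes; memory flat yes; thread count growing NO; cache hit ratio down yes; disk writes flat yes; CPU unchanged yes
(E) unbounded retry amplification — does not account for timeouts to downstream
No candidate is consistent with all observations.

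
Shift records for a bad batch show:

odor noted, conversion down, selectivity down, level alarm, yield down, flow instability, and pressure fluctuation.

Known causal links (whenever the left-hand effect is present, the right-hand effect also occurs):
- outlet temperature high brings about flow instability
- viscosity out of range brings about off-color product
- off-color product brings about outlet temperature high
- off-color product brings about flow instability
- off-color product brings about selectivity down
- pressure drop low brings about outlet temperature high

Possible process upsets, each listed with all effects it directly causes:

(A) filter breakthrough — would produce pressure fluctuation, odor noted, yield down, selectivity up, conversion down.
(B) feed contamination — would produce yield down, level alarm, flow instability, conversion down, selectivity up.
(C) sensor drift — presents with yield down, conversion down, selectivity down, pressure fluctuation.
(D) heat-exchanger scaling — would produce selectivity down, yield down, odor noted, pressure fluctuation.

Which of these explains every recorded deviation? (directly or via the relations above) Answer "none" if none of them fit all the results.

none

Testing each hypothesis:
(A) filter breakthrough — odor noted yes; conversion down yes; selectivity down NO; level alarm NO; yield down yes; flow instability NO; pressure fluctuation yes
(B) feed contamination — fails on odor noted, selectivity down, pressure fluctuation (predicts selectivity up, not selectivity down)
(C) sensor drift — odor noted NO; conversion down yes; selectivity down yes; level alarm NO; yield down yes; flow instability NO; pressure fluctuation yes
(D) heat-exchanger scaling — odor noted yes; conversion down NO; selectivity down yes; level alarm NO; yield down yes; flow instability NO; pressure fluctuation yes
None of the listed candidates fits everything.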